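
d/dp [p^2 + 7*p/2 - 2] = 2*p + 7/2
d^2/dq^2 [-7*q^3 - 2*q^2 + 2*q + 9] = -42*q - 4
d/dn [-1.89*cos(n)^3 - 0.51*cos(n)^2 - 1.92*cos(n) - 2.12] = (5.67*cos(n)^2 + 1.02*cos(n) + 1.92)*sin(n)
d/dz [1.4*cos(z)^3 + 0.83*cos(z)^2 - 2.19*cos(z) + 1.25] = (-4.2*cos(z)^2 - 1.66*cos(z) + 2.19)*sin(z)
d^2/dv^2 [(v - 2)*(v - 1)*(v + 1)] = 6*v - 4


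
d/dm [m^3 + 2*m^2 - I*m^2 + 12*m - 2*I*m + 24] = 3*m^2 + 2*m*(2 - I) + 12 - 2*I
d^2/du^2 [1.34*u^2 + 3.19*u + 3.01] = 2.68000000000000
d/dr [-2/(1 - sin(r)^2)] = -4*sin(r)/cos(r)^3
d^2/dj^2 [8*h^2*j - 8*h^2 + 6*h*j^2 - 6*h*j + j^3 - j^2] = 12*h + 6*j - 2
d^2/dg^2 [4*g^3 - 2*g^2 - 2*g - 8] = 24*g - 4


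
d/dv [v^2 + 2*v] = 2*v + 2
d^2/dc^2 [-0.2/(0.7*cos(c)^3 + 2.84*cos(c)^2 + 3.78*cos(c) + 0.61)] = (-13.82976*(-0.357142857142857*sin(c)^2 + 0.965986394557823*cos(c) + 1.0)^2*sin(c)^2 - (0.861*cos(c) + 1.136*cos(2*c) + 0.315*cos(3*c))*(0.7*cos(c)^3 + 2.84*cos(c)^2 + 3.78*cos(c) + 0.61))/(0.7*cos(c)^3 + 2.84*cos(c)^2 + 3.78*cos(c) + 0.61)^3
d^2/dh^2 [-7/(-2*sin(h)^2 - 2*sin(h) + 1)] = 14*(-8*sin(h)^4 - 6*sin(h)^3 + 6*sin(h)^2 + 11*sin(h) + 6)/(2*sin(h) - cos(2*h))^3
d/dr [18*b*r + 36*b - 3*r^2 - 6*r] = 18*b - 6*r - 6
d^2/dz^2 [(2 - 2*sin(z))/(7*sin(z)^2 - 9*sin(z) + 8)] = 2*(49*sin(z)^5 - 133*sin(z)^4 - 245*sin(z)^3 + 509*sin(z)^2 - 50*sin(z) - 94)/(7*sin(z)^2 - 9*sin(z) + 8)^3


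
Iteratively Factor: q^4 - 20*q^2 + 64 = (q + 2)*(q^3 - 2*q^2 - 16*q + 32) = (q + 2)*(q + 4)*(q^2 - 6*q + 8) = (q - 4)*(q + 2)*(q + 4)*(q - 2)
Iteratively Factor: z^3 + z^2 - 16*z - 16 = (z + 4)*(z^2 - 3*z - 4) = (z + 1)*(z + 4)*(z - 4)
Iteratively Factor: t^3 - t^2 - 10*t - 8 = (t + 2)*(t^2 - 3*t - 4) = (t - 4)*(t + 2)*(t + 1)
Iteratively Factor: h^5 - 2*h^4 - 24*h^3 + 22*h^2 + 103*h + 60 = (h - 5)*(h^4 + 3*h^3 - 9*h^2 - 23*h - 12) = (h - 5)*(h + 1)*(h^3 + 2*h^2 - 11*h - 12) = (h - 5)*(h + 1)^2*(h^2 + h - 12) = (h - 5)*(h + 1)^2*(h + 4)*(h - 3)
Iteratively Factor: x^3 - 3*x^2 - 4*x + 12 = (x + 2)*(x^2 - 5*x + 6) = (x - 3)*(x + 2)*(x - 2)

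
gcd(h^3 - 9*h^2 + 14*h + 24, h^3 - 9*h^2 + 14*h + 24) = h^3 - 9*h^2 + 14*h + 24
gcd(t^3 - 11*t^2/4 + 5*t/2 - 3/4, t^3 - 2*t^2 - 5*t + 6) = t - 1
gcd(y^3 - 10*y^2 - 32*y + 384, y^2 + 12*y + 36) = y + 6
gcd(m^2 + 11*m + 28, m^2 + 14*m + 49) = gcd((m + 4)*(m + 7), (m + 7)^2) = m + 7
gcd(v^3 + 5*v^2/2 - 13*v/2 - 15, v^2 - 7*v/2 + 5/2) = v - 5/2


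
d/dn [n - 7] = 1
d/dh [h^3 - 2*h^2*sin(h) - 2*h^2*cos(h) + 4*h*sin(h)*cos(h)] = -2*sqrt(2)*h^2*cos(h + pi/4) + 3*h^2 - 4*sqrt(2)*h*sin(h + pi/4) + 4*h*cos(2*h) + 2*sin(2*h)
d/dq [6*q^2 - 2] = 12*q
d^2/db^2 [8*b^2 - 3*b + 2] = 16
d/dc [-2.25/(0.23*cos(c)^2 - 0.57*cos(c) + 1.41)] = (1.2825 - 1.035*cos(c))*sin(c)/(0.23*cos(c)^2 - 0.57*cos(c) + 1.41)^2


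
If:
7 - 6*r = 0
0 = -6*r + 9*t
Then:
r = 7/6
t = 7/9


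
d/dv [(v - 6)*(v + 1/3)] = 2*v - 17/3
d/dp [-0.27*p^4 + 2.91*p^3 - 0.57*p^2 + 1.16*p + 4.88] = -1.08*p^3 + 8.73*p^2 - 1.14*p + 1.16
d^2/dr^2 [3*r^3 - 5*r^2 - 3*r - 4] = 18*r - 10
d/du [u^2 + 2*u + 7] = 2*u + 2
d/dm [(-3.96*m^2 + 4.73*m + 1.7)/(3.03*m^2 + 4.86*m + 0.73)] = (-33.5775*m^2 - 16.0836*m - 4.8091)/(9.1809*m^4 + 29.4516*m^3 + 28.0434*m^2 + 7.0956*m + 0.5329)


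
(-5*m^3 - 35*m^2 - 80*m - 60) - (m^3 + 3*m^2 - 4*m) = -6*m^3 - 38*m^2 - 76*m - 60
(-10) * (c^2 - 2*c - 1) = -10*c^2 + 20*c + 10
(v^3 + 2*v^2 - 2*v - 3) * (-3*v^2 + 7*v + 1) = -3*v^5 + v^4 + 21*v^3 - 3*v^2 - 23*v - 3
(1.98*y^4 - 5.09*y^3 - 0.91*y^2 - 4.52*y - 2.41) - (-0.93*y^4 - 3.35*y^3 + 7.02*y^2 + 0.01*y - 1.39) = 2.91*y^4 - 1.74*y^3 - 7.93*y^2 - 4.53*y - 1.02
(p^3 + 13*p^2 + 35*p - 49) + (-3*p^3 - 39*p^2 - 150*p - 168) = -2*p^3 - 26*p^2 - 115*p - 217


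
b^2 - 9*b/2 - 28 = (b - 8)*(b + 7/2)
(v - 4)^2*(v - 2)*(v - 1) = v^4 - 11*v^3 + 42*v^2 - 64*v + 32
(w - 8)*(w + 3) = w^2 - 5*w - 24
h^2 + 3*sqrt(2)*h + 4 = (h + sqrt(2))*(h + 2*sqrt(2))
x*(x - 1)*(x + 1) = x^3 - x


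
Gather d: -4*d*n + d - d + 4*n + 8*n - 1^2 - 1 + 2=-4*d*n + 12*n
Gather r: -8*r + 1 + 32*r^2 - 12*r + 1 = 32*r^2 - 20*r + 2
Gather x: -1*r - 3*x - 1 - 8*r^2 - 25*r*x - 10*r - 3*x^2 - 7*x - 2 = -8*r^2 - 11*r - 3*x^2 + x*(-25*r - 10) - 3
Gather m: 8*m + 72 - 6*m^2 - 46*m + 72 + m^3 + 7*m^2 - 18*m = m^3 + m^2 - 56*m + 144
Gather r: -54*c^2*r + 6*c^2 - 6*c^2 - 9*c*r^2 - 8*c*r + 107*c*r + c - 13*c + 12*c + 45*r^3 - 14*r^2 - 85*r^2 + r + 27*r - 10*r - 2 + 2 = 45*r^3 + r^2*(-9*c - 99) + r*(-54*c^2 + 99*c + 18)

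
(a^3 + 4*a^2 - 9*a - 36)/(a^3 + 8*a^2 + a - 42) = (a^2 + a - 12)/(a^2 + 5*a - 14)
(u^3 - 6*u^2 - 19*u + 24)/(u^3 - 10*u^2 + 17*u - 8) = (u + 3)/(u - 1)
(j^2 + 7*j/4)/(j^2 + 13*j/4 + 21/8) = 2*j/(2*j + 3)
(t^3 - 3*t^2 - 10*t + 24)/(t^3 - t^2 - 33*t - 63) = (t^2 - 6*t + 8)/(t^2 - 4*t - 21)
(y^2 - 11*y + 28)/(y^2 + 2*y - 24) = (y - 7)/(y + 6)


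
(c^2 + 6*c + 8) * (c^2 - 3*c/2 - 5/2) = c^4 + 9*c^3/2 - 7*c^2/2 - 27*c - 20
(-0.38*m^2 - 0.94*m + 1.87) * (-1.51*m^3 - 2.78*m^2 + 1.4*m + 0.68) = 0.5738*m^5 + 2.4758*m^4 - 0.7425*m^3 - 6.773*m^2 + 1.9788*m + 1.2716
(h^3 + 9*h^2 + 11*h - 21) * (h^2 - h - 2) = h^5 + 8*h^4 - 50*h^2 - h + 42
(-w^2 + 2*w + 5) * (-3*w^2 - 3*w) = 3*w^4 - 3*w^3 - 21*w^2 - 15*w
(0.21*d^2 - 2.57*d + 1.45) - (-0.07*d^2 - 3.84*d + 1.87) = 0.28*d^2 + 1.27*d - 0.42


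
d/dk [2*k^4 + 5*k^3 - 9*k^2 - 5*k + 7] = 8*k^3 + 15*k^2 - 18*k - 5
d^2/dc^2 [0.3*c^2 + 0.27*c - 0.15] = 0.600000000000000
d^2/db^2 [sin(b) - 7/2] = -sin(b)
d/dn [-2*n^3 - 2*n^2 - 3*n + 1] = -6*n^2 - 4*n - 3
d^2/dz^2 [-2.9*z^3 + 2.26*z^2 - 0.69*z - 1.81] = 4.52 - 17.4*z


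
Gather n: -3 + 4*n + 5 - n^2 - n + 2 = -n^2 + 3*n + 4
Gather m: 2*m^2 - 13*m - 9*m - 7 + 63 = 2*m^2 - 22*m + 56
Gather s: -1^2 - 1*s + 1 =-s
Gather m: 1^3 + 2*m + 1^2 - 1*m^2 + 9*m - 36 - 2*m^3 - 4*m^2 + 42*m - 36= -2*m^3 - 5*m^2 + 53*m - 70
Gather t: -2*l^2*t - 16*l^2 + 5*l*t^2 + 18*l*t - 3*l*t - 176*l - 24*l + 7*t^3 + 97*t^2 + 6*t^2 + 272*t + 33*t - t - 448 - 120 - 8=-16*l^2 - 200*l + 7*t^3 + t^2*(5*l + 103) + t*(-2*l^2 + 15*l + 304) - 576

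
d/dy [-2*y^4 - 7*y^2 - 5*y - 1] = -8*y^3 - 14*y - 5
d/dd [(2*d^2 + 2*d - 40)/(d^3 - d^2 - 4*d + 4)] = 2*(-d^4 - 2*d^3 + 57*d^2 - 32*d - 76)/(d^6 - 2*d^5 - 7*d^4 + 16*d^3 + 8*d^2 - 32*d + 16)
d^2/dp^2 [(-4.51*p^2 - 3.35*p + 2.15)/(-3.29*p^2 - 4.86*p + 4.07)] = (-71.7029180000002*p^3 + 222.710628*p^2 + 62.8817700000001*p + 122.800168)/(35.611289*p^6 + 157.815378*p^5 + 100.963191*p^4 - 275.669892*p^3 - 124.899753*p^2 + 241.516242*p - 67.419143)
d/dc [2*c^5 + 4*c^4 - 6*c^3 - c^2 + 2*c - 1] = 10*c^4 + 16*c^3 - 18*c^2 - 2*c + 2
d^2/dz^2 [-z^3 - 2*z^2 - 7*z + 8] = -6*z - 4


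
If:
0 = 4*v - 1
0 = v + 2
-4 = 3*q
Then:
No Solution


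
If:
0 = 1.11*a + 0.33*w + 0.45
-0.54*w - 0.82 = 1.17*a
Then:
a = 0.13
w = -1.80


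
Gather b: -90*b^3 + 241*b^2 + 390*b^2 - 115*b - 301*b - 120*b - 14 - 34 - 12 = -90*b^3 + 631*b^2 - 536*b - 60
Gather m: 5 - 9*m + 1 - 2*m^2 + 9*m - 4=2 - 2*m^2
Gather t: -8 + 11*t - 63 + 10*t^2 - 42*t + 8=10*t^2 - 31*t - 63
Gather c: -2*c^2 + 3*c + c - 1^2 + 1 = -2*c^2 + 4*c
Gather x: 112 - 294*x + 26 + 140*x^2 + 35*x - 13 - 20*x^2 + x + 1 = 120*x^2 - 258*x + 126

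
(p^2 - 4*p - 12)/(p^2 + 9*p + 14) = (p - 6)/(p + 7)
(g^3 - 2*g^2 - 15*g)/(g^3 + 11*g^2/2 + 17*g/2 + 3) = 2*g*(g - 5)/(2*g^2 + 5*g + 2)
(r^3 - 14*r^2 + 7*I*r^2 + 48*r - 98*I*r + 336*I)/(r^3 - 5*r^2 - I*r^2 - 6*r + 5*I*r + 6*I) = (r^2 + r*(-8 + 7*I) - 56*I)/(r^2 + r*(1 - I) - I)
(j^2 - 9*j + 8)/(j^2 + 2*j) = (j^2 - 9*j + 8)/(j*(j + 2))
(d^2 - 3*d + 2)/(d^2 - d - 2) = (d - 1)/(d + 1)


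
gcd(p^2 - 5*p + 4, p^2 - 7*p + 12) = p - 4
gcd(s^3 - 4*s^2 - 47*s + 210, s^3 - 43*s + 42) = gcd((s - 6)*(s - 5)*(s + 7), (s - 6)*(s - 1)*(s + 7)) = s^2 + s - 42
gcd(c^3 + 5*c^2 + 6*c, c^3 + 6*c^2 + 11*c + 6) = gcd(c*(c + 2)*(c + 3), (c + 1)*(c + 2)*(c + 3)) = c^2 + 5*c + 6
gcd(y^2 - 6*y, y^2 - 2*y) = y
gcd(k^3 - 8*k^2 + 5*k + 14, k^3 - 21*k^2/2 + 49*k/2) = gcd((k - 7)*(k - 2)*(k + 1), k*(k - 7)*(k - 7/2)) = k - 7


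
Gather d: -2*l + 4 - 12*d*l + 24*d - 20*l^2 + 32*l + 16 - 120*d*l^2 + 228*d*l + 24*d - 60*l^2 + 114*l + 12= d*(-120*l^2 + 216*l + 48) - 80*l^2 + 144*l + 32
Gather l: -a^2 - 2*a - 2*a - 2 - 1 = -a^2 - 4*a - 3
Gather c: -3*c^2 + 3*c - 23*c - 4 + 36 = -3*c^2 - 20*c + 32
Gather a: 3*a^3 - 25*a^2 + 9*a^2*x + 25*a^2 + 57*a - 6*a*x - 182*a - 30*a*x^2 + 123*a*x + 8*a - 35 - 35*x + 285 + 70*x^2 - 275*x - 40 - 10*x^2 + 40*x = 3*a^3 + 9*a^2*x + a*(-30*x^2 + 117*x - 117) + 60*x^2 - 270*x + 210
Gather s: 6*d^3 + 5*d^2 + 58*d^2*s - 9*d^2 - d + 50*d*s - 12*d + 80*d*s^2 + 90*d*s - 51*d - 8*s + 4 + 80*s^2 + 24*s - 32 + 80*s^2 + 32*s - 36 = 6*d^3 - 4*d^2 - 64*d + s^2*(80*d + 160) + s*(58*d^2 + 140*d + 48) - 64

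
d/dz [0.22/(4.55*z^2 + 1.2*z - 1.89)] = (-2.002*z - 0.264)/(4.55*z^2 + 1.2*z - 1.89)^2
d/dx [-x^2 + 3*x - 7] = 3 - 2*x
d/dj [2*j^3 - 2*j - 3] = 6*j^2 - 2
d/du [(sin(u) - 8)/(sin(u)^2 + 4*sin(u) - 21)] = (16*sin(u) + cos(u)^2 + 10)*cos(u)/(sin(u)^2 + 4*sin(u) - 21)^2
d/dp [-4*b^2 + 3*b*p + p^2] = 3*b + 2*p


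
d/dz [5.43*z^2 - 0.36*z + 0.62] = 10.86*z - 0.36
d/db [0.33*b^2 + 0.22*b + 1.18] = 0.66*b + 0.22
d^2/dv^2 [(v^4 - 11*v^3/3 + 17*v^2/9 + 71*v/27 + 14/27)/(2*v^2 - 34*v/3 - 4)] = (v^3 - 18*v^2 + 108*v - 1108/9)/(v^3 - 18*v^2 + 108*v - 216)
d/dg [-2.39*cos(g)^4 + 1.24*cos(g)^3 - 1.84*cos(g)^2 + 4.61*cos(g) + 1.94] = (9.56*cos(g)^3 - 3.72*cos(g)^2 + 3.68*cos(g) - 4.61)*sin(g)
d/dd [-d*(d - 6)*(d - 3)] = -3*d^2 + 18*d - 18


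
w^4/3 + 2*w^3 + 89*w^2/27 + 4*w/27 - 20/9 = (w/3 + 1)*(w - 2/3)*(w + 5/3)*(w + 2)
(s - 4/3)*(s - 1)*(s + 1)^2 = s^4 - s^3/3 - 7*s^2/3 + s/3 + 4/3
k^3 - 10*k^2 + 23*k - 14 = (k - 7)*(k - 2)*(k - 1)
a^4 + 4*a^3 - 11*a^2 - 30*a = a*(a - 3)*(a + 2)*(a + 5)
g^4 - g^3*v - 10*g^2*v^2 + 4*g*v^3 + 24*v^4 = (g - 3*v)*(g - 2*v)*(g + 2*v)^2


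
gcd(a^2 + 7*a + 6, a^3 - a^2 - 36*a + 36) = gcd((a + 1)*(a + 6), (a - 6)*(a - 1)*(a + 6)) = a + 6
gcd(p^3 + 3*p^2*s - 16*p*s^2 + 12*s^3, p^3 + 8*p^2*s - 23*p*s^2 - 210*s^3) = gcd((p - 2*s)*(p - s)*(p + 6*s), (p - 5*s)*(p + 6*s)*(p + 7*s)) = p + 6*s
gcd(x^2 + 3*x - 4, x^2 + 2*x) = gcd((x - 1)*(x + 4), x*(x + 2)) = 1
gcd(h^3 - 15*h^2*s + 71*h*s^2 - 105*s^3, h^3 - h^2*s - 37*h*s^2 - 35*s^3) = -h + 7*s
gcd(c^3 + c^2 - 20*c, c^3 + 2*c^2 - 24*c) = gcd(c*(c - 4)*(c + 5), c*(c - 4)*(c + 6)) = c^2 - 4*c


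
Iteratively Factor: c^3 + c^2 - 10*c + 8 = (c - 1)*(c^2 + 2*c - 8) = (c - 1)*(c + 4)*(c - 2)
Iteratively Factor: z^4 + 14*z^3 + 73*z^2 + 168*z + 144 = (z + 3)*(z^3 + 11*z^2 + 40*z + 48) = (z + 3)*(z + 4)*(z^2 + 7*z + 12) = (z + 3)*(z + 4)^2*(z + 3)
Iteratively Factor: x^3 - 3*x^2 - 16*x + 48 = (x - 4)*(x^2 + x - 12) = (x - 4)*(x - 3)*(x + 4)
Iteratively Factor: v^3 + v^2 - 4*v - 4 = (v - 2)*(v^2 + 3*v + 2) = (v - 2)*(v + 1)*(v + 2)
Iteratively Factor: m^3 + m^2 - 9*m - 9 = (m - 3)*(m^2 + 4*m + 3) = (m - 3)*(m + 3)*(m + 1)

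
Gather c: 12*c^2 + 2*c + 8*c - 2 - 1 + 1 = 12*c^2 + 10*c - 2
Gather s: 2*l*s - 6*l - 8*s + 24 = -6*l + s*(2*l - 8) + 24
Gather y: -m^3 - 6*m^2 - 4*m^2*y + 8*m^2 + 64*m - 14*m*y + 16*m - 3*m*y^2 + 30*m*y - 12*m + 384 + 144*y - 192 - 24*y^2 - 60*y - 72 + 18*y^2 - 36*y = -m^3 + 2*m^2 + 68*m + y^2*(-3*m - 6) + y*(-4*m^2 + 16*m + 48) + 120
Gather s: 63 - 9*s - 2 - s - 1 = 60 - 10*s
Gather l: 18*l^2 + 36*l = 18*l^2 + 36*l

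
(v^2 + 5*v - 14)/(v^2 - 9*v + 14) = (v + 7)/(v - 7)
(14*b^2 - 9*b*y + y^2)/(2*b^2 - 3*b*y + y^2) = (-7*b + y)/(-b + y)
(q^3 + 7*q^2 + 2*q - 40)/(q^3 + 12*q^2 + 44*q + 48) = (q^2 + 3*q - 10)/(q^2 + 8*q + 12)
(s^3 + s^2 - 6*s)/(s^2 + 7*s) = (s^2 + s - 6)/(s + 7)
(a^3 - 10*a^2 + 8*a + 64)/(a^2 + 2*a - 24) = (a^2 - 6*a - 16)/(a + 6)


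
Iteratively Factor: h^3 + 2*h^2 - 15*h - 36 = (h - 4)*(h^2 + 6*h + 9) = (h - 4)*(h + 3)*(h + 3)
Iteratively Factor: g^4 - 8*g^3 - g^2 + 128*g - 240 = (g - 5)*(g^3 - 3*g^2 - 16*g + 48) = (g - 5)*(g - 4)*(g^2 + g - 12) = (g - 5)*(g - 4)*(g - 3)*(g + 4)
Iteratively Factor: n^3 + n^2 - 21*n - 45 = (n + 3)*(n^2 - 2*n - 15) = (n - 5)*(n + 3)*(n + 3)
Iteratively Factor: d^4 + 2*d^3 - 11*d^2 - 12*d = (d)*(d^3 + 2*d^2 - 11*d - 12) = d*(d + 1)*(d^2 + d - 12) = d*(d - 3)*(d + 1)*(d + 4)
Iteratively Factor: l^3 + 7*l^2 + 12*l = (l + 4)*(l^2 + 3*l) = (l + 3)*(l + 4)*(l)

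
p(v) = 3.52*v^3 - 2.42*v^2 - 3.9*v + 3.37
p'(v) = 10.56*v^2 - 4.84*v - 3.9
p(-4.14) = -271.73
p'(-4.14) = 197.13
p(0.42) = 1.57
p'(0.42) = -4.07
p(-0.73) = 3.56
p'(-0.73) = 5.26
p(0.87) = 0.46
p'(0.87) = -0.12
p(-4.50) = -348.84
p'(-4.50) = 231.72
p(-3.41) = -151.05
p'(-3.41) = 135.40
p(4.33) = 226.87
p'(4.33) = 173.13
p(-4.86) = -438.90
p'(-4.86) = 269.05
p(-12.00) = -6380.87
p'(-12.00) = 1574.82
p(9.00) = 2338.33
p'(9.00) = 807.90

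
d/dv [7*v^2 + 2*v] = 14*v + 2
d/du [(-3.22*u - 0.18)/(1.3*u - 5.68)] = (24.08068*u - 105.214048)/(1.3*u - 5.68)^3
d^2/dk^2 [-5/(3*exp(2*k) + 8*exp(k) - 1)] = 20*((3*exp(k) + 2)*(3*exp(2*k) + 8*exp(k) - 1) - 2*(3*exp(k) + 4)^2*exp(k))*exp(k)/(3*exp(2*k) + 8*exp(k) - 1)^3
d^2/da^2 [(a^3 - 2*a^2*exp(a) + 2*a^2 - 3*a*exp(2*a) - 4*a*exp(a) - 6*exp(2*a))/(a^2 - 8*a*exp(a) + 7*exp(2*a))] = (6*a^6 + 8*a^5*exp(a) + 12*a^5 - 12*a^4*exp(2*a) - 136*a^4*exp(a) - 24*a^4 - 24*a^3*exp(3*a) + 480*a^3*exp(2*a) + 44*a^3*exp(a) + 24*a^3 - 266*a^2*exp(4*a) - 888*a^2*exp(3*a) - 204*a^2*exp(2*a) - 120*a^2*exp(a) + 532*a*exp(4*a) + 516*a*exp(3*a) + 456*a*exp(2*a) + 532*exp(4*a) - 936*exp(3*a))*exp(a)/(a^6 - 24*a^5*exp(a) + 213*a^4*exp(2*a) - 848*a^3*exp(3*a) + 1491*a^2*exp(4*a) - 1176*a*exp(5*a) + 343*exp(6*a))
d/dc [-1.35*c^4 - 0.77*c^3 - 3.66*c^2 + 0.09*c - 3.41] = -5.4*c^3 - 2.31*c^2 - 7.32*c + 0.09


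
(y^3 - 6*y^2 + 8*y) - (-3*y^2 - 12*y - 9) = y^3 - 3*y^2 + 20*y + 9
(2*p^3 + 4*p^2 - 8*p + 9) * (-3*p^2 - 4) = -6*p^5 - 12*p^4 + 16*p^3 - 43*p^2 + 32*p - 36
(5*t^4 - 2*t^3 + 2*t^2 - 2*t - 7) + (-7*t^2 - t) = 5*t^4 - 2*t^3 - 5*t^2 - 3*t - 7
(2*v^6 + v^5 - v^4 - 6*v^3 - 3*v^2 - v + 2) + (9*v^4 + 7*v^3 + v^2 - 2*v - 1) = 2*v^6 + v^5 + 8*v^4 + v^3 - 2*v^2 - 3*v + 1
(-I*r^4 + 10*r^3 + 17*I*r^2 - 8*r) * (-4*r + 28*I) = 4*I*r^5 - 12*r^4 + 212*I*r^3 - 444*r^2 - 224*I*r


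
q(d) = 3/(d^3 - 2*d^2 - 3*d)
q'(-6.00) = -0.00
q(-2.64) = -0.12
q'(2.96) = -156.18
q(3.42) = 0.47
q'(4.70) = -0.06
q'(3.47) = -1.09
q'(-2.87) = -0.10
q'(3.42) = -1.37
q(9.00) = 0.01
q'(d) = 3*(-3*d^2 + 4*d + 3)/(d^3 - 2*d^2 - 3*d)^2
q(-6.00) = -0.01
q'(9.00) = 0.00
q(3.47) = 0.41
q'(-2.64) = -0.14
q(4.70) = 0.07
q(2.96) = -6.40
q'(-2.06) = -0.44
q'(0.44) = 4.77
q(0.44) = -1.85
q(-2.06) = -0.27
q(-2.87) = -0.10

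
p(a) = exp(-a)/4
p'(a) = -exp(-a)/4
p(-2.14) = 2.12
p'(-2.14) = -2.12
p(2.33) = 0.02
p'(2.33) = -0.02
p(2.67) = 0.02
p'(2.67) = -0.02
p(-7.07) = 294.04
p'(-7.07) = -294.04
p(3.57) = 0.01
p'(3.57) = -0.01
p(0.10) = 0.23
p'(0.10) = -0.23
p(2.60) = 0.02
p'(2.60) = -0.02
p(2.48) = 0.02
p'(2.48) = -0.02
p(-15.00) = 817254.34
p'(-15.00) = -817254.34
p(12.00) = 0.00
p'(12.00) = 0.00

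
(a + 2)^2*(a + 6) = a^3 + 10*a^2 + 28*a + 24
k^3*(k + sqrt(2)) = k^4 + sqrt(2)*k^3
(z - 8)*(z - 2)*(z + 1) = z^3 - 9*z^2 + 6*z + 16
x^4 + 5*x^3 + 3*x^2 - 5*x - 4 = (x - 1)*(x + 1)^2*(x + 4)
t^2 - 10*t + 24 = (t - 6)*(t - 4)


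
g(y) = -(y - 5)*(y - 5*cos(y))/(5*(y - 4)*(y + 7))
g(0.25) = 0.16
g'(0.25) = -0.09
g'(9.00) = -0.03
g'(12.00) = 0.02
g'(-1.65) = 0.17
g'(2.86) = -0.18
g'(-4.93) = -0.94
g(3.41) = -0.43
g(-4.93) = 0.65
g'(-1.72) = 0.17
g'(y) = -(y - 5)*(5*sin(y) + 1)/(5*(y - 4)*(y + 7)) + (y - 5)*(y - 5*cos(y))/(5*(y - 4)*(y + 7)^2) + (y - 5)*(y - 5*cos(y))/(5*(y - 4)^2*(y + 7)) - (y - 5*cos(y))/(5*(y - 4)*(y + 7)) = ((y - 5)*(y - 4)*(y - 5*cos(y)) + (y - 5)*(y + 7)*(y - 5*cos(y)) + (y - 4)*(y + 7)*(-y + (5 - y)*(5*sin(y) + 1) + 5*cos(y)))/(5*(y - 4)^2*(y + 7)^2)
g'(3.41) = -0.40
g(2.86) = -0.29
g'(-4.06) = -0.41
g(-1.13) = 0.13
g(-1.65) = 0.06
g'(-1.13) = 0.12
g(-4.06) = 0.08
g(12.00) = -0.07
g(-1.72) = 0.04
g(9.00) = -0.14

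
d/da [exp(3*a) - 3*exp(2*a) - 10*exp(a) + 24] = (3*exp(2*a) - 6*exp(a) - 10)*exp(a)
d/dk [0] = 0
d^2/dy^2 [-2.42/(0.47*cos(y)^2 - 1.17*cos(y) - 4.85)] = (-2.138312*(1 - cos(y)^2)^2 + 3.992274*cos(y)^3 - 26.447454*cos(y)^2 + 5.747742*cos(y) + 19.796568)/(-0.47*cos(y)^2 + 1.17*cos(y) + 4.85)^3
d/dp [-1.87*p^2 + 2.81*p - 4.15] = 2.81 - 3.74*p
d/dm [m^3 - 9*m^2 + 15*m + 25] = 3*m^2 - 18*m + 15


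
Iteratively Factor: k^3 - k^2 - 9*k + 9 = (k - 1)*(k^2 - 9) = (k - 3)*(k - 1)*(k + 3)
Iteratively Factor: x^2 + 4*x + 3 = (x + 3)*(x + 1)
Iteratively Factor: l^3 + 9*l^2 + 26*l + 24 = (l + 2)*(l^2 + 7*l + 12) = (l + 2)*(l + 4)*(l + 3)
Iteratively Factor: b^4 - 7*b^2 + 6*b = (b + 3)*(b^3 - 3*b^2 + 2*b) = b*(b + 3)*(b^2 - 3*b + 2) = b*(b - 1)*(b + 3)*(b - 2)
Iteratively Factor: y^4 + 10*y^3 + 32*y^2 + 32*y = (y)*(y^3 + 10*y^2 + 32*y + 32) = y*(y + 4)*(y^2 + 6*y + 8) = y*(y + 2)*(y + 4)*(y + 4)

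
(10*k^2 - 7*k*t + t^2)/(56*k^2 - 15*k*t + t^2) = (10*k^2 - 7*k*t + t^2)/(56*k^2 - 15*k*t + t^2)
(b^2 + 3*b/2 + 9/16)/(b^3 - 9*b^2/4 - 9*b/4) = (b + 3/4)/(b*(b - 3))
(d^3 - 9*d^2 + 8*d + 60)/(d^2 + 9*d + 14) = (d^2 - 11*d + 30)/(d + 7)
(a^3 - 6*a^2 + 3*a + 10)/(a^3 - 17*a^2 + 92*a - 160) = (a^2 - a - 2)/(a^2 - 12*a + 32)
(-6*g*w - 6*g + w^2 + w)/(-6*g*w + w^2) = (w + 1)/w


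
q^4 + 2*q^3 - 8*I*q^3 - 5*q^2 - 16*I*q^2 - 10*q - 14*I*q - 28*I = (q + 2)*(q - 7*I)*(q - 2*I)*(q + I)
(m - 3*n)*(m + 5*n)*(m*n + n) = m^3*n + 2*m^2*n^2 + m^2*n - 15*m*n^3 + 2*m*n^2 - 15*n^3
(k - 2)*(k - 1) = k^2 - 3*k + 2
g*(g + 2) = g^2 + 2*g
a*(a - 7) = a^2 - 7*a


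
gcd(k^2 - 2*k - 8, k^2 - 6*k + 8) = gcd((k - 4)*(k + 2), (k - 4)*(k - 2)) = k - 4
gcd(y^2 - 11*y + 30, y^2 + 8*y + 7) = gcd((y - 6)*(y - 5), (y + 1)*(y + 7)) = 1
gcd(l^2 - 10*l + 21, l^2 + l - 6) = 1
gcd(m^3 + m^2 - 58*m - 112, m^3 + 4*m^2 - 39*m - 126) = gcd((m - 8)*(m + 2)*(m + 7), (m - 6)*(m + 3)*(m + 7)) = m + 7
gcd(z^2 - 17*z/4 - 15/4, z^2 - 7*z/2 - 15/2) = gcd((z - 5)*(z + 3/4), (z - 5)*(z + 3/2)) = z - 5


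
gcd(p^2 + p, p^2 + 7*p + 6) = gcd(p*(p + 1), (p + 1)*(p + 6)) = p + 1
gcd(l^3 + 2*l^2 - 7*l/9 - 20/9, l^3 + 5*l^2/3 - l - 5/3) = l^2 + 2*l/3 - 5/3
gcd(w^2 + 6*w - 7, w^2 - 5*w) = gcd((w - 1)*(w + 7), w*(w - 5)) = 1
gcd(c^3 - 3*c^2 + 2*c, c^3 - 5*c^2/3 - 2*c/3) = c^2 - 2*c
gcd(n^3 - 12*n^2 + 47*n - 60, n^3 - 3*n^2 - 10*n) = n - 5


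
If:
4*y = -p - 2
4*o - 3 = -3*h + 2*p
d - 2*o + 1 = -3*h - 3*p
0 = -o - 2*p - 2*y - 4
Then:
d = 56*y + 6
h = -32*y/3 - 1/3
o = 6*y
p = -4*y - 2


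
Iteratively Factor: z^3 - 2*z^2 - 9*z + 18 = (z + 3)*(z^2 - 5*z + 6) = (z - 2)*(z + 3)*(z - 3)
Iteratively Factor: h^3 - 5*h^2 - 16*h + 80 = (h - 4)*(h^2 - h - 20) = (h - 4)*(h + 4)*(h - 5)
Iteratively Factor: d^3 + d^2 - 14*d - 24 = (d - 4)*(d^2 + 5*d + 6) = (d - 4)*(d + 2)*(d + 3)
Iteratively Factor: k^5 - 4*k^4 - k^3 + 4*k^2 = (k)*(k^4 - 4*k^3 - k^2 + 4*k) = k*(k - 4)*(k^3 - k) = k^2*(k - 4)*(k^2 - 1) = k^2*(k - 4)*(k - 1)*(k + 1)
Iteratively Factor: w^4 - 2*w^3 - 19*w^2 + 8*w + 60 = (w - 5)*(w^3 + 3*w^2 - 4*w - 12) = (w - 5)*(w + 2)*(w^2 + w - 6) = (w - 5)*(w - 2)*(w + 2)*(w + 3)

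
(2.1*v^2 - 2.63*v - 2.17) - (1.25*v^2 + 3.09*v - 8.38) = 0.85*v^2 - 5.72*v + 6.21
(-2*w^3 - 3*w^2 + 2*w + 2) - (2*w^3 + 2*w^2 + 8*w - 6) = -4*w^3 - 5*w^2 - 6*w + 8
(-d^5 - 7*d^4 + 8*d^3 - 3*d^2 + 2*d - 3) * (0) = 0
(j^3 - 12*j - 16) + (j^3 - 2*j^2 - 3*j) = 2*j^3 - 2*j^2 - 15*j - 16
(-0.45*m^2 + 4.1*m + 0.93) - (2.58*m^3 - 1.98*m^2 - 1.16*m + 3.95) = -2.58*m^3 + 1.53*m^2 + 5.26*m - 3.02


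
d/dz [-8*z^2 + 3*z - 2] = 3 - 16*z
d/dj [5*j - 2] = 5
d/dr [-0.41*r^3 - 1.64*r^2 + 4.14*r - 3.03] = -1.23*r^2 - 3.28*r + 4.14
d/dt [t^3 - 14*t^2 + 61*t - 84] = 3*t^2 - 28*t + 61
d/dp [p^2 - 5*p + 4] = 2*p - 5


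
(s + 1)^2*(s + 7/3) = s^3 + 13*s^2/3 + 17*s/3 + 7/3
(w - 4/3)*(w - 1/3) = w^2 - 5*w/3 + 4/9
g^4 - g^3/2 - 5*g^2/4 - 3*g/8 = g*(g - 3/2)*(g + 1/2)^2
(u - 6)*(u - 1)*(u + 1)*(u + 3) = u^4 - 3*u^3 - 19*u^2 + 3*u + 18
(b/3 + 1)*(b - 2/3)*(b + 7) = b^3/3 + 28*b^2/9 + 43*b/9 - 14/3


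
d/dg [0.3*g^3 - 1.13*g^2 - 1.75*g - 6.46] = 0.9*g^2 - 2.26*g - 1.75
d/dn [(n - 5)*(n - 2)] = 2*n - 7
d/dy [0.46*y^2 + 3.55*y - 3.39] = 0.92*y + 3.55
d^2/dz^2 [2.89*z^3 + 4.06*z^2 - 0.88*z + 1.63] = 17.34*z + 8.12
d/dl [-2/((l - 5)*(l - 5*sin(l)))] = 2*(l + (1 - 5*cos(l))*(l - 5) - 5*sin(l))/((l - 5)^2*(l - 5*sin(l))^2)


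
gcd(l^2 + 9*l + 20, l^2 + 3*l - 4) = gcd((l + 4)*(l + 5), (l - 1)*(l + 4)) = l + 4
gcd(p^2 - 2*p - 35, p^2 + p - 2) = 1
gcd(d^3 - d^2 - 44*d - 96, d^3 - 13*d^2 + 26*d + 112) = d - 8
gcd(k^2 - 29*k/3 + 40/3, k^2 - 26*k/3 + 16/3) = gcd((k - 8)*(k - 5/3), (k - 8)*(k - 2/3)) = k - 8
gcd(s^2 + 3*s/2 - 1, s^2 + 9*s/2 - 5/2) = s - 1/2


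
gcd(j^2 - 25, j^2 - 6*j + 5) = j - 5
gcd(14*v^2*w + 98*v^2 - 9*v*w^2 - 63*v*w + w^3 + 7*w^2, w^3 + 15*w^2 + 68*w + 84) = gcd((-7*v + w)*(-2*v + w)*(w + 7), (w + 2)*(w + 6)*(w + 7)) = w + 7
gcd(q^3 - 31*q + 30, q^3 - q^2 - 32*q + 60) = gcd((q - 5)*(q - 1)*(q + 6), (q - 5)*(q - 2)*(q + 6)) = q^2 + q - 30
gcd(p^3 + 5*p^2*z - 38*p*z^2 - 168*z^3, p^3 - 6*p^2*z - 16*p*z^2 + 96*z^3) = -p^2 + 2*p*z + 24*z^2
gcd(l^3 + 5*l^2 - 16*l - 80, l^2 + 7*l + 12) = l + 4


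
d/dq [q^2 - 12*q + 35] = 2*q - 12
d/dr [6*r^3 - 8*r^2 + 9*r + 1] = 18*r^2 - 16*r + 9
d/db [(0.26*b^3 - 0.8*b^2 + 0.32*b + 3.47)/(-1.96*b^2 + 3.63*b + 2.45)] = (-0.5096*b^4 + 1.8876*b^3 - 0.365799999999999*b^2 + 9.6824*b - 11.8121)/(3.8416*b^4 - 14.2296*b^3 + 3.5729*b^2 + 17.787*b + 6.0025)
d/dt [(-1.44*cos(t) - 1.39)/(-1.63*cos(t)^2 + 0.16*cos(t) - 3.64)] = (2.3472*cos(t)^2 + 4.5314*cos(t) - 5.464)*sin(t)/(2.6569*cos(t)^4 - 0.5216*cos(t)^3 + 11.892*cos(t)^2 - 1.1648*cos(t) + 13.2496)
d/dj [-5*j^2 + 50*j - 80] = 50 - 10*j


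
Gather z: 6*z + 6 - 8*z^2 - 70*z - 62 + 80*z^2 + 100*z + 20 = 72*z^2 + 36*z - 36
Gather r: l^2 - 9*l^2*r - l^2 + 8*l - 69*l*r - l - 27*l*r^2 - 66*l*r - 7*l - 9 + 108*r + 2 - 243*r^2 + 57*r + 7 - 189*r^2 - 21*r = r^2*(-27*l - 432) + r*(-9*l^2 - 135*l + 144)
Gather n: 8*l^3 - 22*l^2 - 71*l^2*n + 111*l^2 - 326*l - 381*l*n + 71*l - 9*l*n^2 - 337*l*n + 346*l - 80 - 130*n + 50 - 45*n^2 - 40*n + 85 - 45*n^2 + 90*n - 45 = 8*l^3 + 89*l^2 + 91*l + n^2*(-9*l - 90) + n*(-71*l^2 - 718*l - 80) + 10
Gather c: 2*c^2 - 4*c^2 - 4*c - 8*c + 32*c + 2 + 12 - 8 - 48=-2*c^2 + 20*c - 42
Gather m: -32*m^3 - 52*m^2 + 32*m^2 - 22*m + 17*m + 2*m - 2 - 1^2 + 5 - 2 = -32*m^3 - 20*m^2 - 3*m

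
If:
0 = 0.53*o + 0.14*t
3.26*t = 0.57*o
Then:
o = 0.00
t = 0.00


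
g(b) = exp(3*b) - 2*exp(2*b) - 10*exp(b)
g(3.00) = 7095.37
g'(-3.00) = -0.51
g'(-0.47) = -7.08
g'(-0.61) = -6.13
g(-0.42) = -7.15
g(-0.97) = -4.02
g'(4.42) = 1692886.78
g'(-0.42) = -7.45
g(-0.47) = -6.79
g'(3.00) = 22494.68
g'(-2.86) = -0.59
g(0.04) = -11.45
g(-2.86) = -0.58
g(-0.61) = -5.86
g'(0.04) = -11.36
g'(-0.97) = -4.20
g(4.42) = 559138.29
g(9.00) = 531916839632.68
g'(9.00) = 1595882000898.01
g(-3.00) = -0.50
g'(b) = 3*exp(3*b) - 4*exp(2*b) - 10*exp(b) = (3*exp(2*b) - 4*exp(b) - 10)*exp(b)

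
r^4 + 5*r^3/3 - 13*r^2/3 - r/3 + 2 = (r - 1)^2*(r + 2/3)*(r + 3)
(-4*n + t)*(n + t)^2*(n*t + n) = -4*n^4*t - 4*n^4 - 7*n^3*t^2 - 7*n^3*t - 2*n^2*t^3 - 2*n^2*t^2 + n*t^4 + n*t^3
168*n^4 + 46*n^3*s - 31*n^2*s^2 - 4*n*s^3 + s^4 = (-7*n + s)*(-3*n + s)*(2*n + s)*(4*n + s)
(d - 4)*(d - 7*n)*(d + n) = d^3 - 6*d^2*n - 4*d^2 - 7*d*n^2 + 24*d*n + 28*n^2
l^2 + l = l*(l + 1)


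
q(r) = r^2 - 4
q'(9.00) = 18.00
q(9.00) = 77.00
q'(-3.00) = -6.00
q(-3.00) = 5.00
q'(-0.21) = -0.42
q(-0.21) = -3.96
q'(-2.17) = -4.34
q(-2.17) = 0.71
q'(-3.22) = -6.44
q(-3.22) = 6.37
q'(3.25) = 6.50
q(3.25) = 6.56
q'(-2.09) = -4.18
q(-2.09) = 0.37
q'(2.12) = 4.24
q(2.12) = 0.49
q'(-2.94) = -5.88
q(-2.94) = 4.64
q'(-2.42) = -4.84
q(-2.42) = 1.86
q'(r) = 2*r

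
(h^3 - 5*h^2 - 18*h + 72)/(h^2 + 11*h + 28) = (h^2 - 9*h + 18)/(h + 7)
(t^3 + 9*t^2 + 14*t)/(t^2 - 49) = t*(t + 2)/(t - 7)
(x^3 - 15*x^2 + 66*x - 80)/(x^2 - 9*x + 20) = (x^2 - 10*x + 16)/(x - 4)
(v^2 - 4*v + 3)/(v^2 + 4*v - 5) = (v - 3)/(v + 5)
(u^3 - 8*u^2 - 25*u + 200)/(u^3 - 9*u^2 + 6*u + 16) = (u^2 - 25)/(u^2 - u - 2)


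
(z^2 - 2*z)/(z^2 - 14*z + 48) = z*(z - 2)/(z^2 - 14*z + 48)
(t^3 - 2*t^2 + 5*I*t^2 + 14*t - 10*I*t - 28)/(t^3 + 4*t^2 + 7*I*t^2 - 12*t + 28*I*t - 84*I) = (t - 2*I)/(t + 6)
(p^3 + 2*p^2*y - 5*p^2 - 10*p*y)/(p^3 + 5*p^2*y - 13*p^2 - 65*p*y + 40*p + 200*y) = p*(p + 2*y)/(p^2 + 5*p*y - 8*p - 40*y)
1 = 1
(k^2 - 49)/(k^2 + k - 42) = (k - 7)/(k - 6)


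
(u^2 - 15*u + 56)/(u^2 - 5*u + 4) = (u^2 - 15*u + 56)/(u^2 - 5*u + 4)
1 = 1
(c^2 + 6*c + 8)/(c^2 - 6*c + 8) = (c^2 + 6*c + 8)/(c^2 - 6*c + 8)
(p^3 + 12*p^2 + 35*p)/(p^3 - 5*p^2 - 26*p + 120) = p*(p + 7)/(p^2 - 10*p + 24)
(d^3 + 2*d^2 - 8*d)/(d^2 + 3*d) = (d^2 + 2*d - 8)/(d + 3)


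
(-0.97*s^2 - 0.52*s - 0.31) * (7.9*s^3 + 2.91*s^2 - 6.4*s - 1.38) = -7.663*s^5 - 6.9307*s^4 + 2.2458*s^3 + 3.7645*s^2 + 2.7016*s + 0.4278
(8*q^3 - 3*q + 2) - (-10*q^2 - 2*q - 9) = 8*q^3 + 10*q^2 - q + 11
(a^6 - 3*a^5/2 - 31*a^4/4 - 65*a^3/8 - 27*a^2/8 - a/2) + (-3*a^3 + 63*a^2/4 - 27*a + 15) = a^6 - 3*a^5/2 - 31*a^4/4 - 89*a^3/8 + 99*a^2/8 - 55*a/2 + 15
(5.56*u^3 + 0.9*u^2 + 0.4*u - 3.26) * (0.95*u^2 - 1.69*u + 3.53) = 5.282*u^5 - 8.5414*u^4 + 18.4858*u^3 - 0.596*u^2 + 6.9214*u - 11.5078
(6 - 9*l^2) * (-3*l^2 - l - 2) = 27*l^4 + 9*l^3 - 6*l - 12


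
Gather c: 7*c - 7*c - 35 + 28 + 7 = 0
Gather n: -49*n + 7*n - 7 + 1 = -42*n - 6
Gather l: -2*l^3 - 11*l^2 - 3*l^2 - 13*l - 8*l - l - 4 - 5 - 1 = -2*l^3 - 14*l^2 - 22*l - 10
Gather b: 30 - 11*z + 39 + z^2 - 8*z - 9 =z^2 - 19*z + 60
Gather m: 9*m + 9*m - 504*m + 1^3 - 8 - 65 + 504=432 - 486*m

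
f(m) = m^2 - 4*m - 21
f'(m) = 2*m - 4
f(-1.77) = -10.79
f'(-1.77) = -7.54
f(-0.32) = -19.62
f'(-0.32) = -4.64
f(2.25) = -24.94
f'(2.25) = 0.50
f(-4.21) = 13.56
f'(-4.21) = -12.42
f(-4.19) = 13.32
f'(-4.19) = -12.38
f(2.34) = -24.88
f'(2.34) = 0.68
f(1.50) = -24.75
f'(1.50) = -1.00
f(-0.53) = -18.60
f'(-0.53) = -5.06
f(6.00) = -9.00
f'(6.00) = 8.00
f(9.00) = 24.00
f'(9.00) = 14.00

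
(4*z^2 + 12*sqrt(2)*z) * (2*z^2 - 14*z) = 8*z^4 - 56*z^3 + 24*sqrt(2)*z^3 - 168*sqrt(2)*z^2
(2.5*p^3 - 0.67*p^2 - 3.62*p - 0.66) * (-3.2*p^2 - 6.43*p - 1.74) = -8.0*p^5 - 13.931*p^4 + 11.5421*p^3 + 26.5544*p^2 + 10.5426*p + 1.1484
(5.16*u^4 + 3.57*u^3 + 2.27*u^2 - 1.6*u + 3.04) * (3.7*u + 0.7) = 19.092*u^5 + 16.821*u^4 + 10.898*u^3 - 4.331*u^2 + 10.128*u + 2.128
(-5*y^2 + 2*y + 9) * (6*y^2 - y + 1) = -30*y^4 + 17*y^3 + 47*y^2 - 7*y + 9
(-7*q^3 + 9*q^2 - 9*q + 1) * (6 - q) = 7*q^4 - 51*q^3 + 63*q^2 - 55*q + 6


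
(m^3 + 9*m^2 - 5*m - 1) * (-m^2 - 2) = -m^5 - 9*m^4 + 3*m^3 - 17*m^2 + 10*m + 2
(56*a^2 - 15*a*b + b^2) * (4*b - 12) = 224*a^2*b - 672*a^2 - 60*a*b^2 + 180*a*b + 4*b^3 - 12*b^2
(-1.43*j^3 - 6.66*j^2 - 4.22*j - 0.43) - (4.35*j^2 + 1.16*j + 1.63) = -1.43*j^3 - 11.01*j^2 - 5.38*j - 2.06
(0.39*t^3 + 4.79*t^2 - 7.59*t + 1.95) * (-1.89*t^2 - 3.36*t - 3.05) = -0.7371*t^5 - 10.3635*t^4 - 2.9388*t^3 + 7.2074*t^2 + 16.5975*t - 5.9475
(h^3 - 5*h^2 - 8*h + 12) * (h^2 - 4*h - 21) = h^5 - 9*h^4 - 9*h^3 + 149*h^2 + 120*h - 252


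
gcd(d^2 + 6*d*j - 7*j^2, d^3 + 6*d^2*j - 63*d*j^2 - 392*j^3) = d + 7*j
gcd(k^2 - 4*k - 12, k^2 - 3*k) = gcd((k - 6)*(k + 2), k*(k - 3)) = 1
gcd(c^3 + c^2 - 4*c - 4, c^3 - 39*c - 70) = c + 2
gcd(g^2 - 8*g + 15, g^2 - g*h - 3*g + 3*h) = g - 3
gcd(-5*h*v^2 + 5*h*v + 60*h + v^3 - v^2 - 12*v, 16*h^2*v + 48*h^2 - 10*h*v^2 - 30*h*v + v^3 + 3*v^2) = v + 3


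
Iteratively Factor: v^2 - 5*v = (v - 5)*(v)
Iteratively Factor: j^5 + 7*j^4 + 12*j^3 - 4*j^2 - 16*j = (j + 2)*(j^4 + 5*j^3 + 2*j^2 - 8*j) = (j + 2)^2*(j^3 + 3*j^2 - 4*j) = (j - 1)*(j + 2)^2*(j^2 + 4*j) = (j - 1)*(j + 2)^2*(j + 4)*(j)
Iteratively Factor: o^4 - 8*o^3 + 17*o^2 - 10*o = (o)*(o^3 - 8*o^2 + 17*o - 10) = o*(o - 1)*(o^2 - 7*o + 10) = o*(o - 2)*(o - 1)*(o - 5)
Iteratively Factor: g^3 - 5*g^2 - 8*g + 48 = (g - 4)*(g^2 - g - 12) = (g - 4)^2*(g + 3)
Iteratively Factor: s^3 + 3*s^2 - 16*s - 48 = (s - 4)*(s^2 + 7*s + 12) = (s - 4)*(s + 4)*(s + 3)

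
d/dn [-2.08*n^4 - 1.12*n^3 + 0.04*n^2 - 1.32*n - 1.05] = -8.32*n^3 - 3.36*n^2 + 0.08*n - 1.32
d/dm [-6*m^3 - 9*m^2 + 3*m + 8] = -18*m^2 - 18*m + 3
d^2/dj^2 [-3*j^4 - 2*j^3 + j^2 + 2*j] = -36*j^2 - 12*j + 2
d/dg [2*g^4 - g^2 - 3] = 8*g^3 - 2*g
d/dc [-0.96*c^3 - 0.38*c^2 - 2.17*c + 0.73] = -2.88*c^2 - 0.76*c - 2.17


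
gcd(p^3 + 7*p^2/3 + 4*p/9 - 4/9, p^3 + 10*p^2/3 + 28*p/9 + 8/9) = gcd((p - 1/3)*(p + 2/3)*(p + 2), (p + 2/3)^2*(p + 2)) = p^2 + 8*p/3 + 4/3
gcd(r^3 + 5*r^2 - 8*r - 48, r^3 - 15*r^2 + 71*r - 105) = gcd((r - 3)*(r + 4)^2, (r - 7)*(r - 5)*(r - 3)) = r - 3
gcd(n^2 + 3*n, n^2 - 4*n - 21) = n + 3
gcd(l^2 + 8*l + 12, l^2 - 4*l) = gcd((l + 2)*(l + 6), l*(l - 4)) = 1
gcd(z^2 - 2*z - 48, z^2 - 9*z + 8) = z - 8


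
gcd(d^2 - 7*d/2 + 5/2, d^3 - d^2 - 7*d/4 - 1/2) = 1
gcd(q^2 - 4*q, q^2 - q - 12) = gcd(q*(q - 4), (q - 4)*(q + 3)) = q - 4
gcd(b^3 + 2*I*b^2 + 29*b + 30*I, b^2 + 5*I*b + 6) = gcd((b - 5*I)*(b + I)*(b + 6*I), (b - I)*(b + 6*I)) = b + 6*I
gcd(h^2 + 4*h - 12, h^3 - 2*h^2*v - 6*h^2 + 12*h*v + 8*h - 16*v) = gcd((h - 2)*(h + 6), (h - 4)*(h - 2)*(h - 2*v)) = h - 2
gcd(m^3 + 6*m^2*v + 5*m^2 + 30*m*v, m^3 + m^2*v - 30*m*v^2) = m^2 + 6*m*v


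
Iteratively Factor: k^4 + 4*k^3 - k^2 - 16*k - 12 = (k + 3)*(k^3 + k^2 - 4*k - 4) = (k - 2)*(k + 3)*(k^2 + 3*k + 2) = (k - 2)*(k + 2)*(k + 3)*(k + 1)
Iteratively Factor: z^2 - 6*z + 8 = (z - 4)*(z - 2)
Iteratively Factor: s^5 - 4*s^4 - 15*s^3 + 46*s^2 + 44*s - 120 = (s + 3)*(s^4 - 7*s^3 + 6*s^2 + 28*s - 40) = (s + 2)*(s + 3)*(s^3 - 9*s^2 + 24*s - 20) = (s - 2)*(s + 2)*(s + 3)*(s^2 - 7*s + 10) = (s - 5)*(s - 2)*(s + 2)*(s + 3)*(s - 2)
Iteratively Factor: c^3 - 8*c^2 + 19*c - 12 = (c - 3)*(c^2 - 5*c + 4) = (c - 3)*(c - 1)*(c - 4)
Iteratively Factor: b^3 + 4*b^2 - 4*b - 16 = (b + 4)*(b^2 - 4) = (b - 2)*(b + 4)*(b + 2)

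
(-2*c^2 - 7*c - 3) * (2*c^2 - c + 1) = -4*c^4 - 12*c^3 - c^2 - 4*c - 3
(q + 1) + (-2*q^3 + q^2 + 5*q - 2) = -2*q^3 + q^2 + 6*q - 1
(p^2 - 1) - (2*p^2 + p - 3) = -p^2 - p + 2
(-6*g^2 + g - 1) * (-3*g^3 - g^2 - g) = 18*g^5 + 3*g^4 + 8*g^3 + g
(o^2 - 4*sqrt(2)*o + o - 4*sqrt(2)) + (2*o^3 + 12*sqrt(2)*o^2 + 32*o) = 2*o^3 + o^2 + 12*sqrt(2)*o^2 - 4*sqrt(2)*o + 33*o - 4*sqrt(2)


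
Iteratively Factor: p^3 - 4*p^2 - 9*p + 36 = (p - 4)*(p^2 - 9) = (p - 4)*(p - 3)*(p + 3)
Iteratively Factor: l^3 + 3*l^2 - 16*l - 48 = (l + 3)*(l^2 - 16) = (l + 3)*(l + 4)*(l - 4)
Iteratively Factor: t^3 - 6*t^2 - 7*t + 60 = (t - 4)*(t^2 - 2*t - 15) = (t - 5)*(t - 4)*(t + 3)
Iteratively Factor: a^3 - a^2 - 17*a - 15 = (a + 3)*(a^2 - 4*a - 5) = (a + 1)*(a + 3)*(a - 5)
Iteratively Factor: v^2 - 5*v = (v - 5)*(v)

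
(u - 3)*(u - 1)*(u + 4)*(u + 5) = u^4 + 5*u^3 - 13*u^2 - 53*u + 60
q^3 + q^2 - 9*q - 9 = (q - 3)*(q + 1)*(q + 3)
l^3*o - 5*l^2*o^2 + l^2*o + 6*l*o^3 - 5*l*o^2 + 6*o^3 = (l - 3*o)*(l - 2*o)*(l*o + o)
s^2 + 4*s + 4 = (s + 2)^2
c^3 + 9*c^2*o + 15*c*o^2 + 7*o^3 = (c + o)^2*(c + 7*o)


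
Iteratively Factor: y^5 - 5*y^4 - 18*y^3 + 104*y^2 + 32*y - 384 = (y - 4)*(y^4 - y^3 - 22*y^2 + 16*y + 96) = (y - 4)*(y + 4)*(y^3 - 5*y^2 - 2*y + 24) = (y - 4)*(y - 3)*(y + 4)*(y^2 - 2*y - 8) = (y - 4)^2*(y - 3)*(y + 4)*(y + 2)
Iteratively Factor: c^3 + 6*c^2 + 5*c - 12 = (c + 3)*(c^2 + 3*c - 4) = (c + 3)*(c + 4)*(c - 1)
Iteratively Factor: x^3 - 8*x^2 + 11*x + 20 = (x - 4)*(x^2 - 4*x - 5) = (x - 4)*(x + 1)*(x - 5)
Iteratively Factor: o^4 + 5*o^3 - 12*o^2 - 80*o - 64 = (o - 4)*(o^3 + 9*o^2 + 24*o + 16) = (o - 4)*(o + 4)*(o^2 + 5*o + 4) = (o - 4)*(o + 4)^2*(o + 1)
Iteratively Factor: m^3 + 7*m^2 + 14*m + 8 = (m + 2)*(m^2 + 5*m + 4) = (m + 1)*(m + 2)*(m + 4)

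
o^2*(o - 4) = o^3 - 4*o^2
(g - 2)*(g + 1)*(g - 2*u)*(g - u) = g^4 - 3*g^3*u - g^3 + 2*g^2*u^2 + 3*g^2*u - 2*g^2 - 2*g*u^2 + 6*g*u - 4*u^2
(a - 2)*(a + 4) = a^2 + 2*a - 8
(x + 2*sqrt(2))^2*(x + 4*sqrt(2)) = x^3 + 8*sqrt(2)*x^2 + 40*x + 32*sqrt(2)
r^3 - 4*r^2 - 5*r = r*(r - 5)*(r + 1)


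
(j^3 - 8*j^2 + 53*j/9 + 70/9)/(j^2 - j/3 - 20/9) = (3*j^2 - 19*j - 14)/(3*j + 4)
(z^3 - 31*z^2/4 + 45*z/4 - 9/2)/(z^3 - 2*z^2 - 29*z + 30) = (z - 3/4)/(z + 5)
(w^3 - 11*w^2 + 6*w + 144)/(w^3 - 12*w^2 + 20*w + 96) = (w + 3)/(w + 2)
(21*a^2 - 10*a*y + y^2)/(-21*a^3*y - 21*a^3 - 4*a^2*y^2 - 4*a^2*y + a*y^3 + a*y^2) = (-3*a + y)/(a*(3*a*y + 3*a + y^2 + y))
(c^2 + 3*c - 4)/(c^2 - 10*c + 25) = (c^2 + 3*c - 4)/(c^2 - 10*c + 25)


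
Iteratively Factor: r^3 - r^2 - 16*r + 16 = (r + 4)*(r^2 - 5*r + 4) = (r - 1)*(r + 4)*(r - 4)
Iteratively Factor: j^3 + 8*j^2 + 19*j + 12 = (j + 4)*(j^2 + 4*j + 3) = (j + 1)*(j + 4)*(j + 3)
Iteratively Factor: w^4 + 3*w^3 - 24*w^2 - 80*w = (w - 5)*(w^3 + 8*w^2 + 16*w) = (w - 5)*(w + 4)*(w^2 + 4*w) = w*(w - 5)*(w + 4)*(w + 4)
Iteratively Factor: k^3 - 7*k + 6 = (k - 2)*(k^2 + 2*k - 3) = (k - 2)*(k + 3)*(k - 1)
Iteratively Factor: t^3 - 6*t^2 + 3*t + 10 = (t - 5)*(t^2 - t - 2) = (t - 5)*(t - 2)*(t + 1)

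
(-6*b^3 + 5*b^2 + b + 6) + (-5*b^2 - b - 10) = -6*b^3 - 4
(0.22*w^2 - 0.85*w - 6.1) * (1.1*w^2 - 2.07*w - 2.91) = 0.242*w^4 - 1.3904*w^3 - 5.5907*w^2 + 15.1005*w + 17.751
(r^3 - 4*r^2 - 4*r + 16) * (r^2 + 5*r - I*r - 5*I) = r^5 + r^4 - I*r^4 - 24*r^3 - I*r^3 - 4*r^2 + 24*I*r^2 + 80*r + 4*I*r - 80*I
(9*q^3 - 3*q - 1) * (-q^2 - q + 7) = -9*q^5 - 9*q^4 + 66*q^3 + 4*q^2 - 20*q - 7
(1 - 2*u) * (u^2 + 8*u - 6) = -2*u^3 - 15*u^2 + 20*u - 6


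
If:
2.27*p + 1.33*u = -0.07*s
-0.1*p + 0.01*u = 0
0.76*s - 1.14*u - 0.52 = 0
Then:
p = -0.00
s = 0.64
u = -0.03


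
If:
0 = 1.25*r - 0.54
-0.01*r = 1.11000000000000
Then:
No Solution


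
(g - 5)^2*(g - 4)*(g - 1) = g^4 - 15*g^3 + 79*g^2 - 165*g + 100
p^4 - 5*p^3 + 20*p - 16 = (p - 4)*(p - 2)*(p - 1)*(p + 2)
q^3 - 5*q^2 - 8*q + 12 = (q - 6)*(q - 1)*(q + 2)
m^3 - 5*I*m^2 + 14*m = m*(m - 7*I)*(m + 2*I)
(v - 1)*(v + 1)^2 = v^3 + v^2 - v - 1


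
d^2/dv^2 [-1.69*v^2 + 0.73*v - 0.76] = -3.38000000000000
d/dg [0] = 0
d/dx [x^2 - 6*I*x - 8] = 2*x - 6*I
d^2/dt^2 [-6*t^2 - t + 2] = -12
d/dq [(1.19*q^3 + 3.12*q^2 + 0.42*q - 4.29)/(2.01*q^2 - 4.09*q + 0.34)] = (2.3919*q^4 - 9.7342*q^3 - 12.3912*q^2 + 19.3674*q - 17.4033)/(4.0401*q^4 - 16.4418*q^3 + 18.0949*q^2 - 2.7812*q + 0.1156)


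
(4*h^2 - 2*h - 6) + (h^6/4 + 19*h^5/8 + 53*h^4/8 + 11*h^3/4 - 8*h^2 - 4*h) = h^6/4 + 19*h^5/8 + 53*h^4/8 + 11*h^3/4 - 4*h^2 - 6*h - 6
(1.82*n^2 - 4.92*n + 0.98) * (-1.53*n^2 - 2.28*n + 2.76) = -2.7846*n^4 + 3.378*n^3 + 14.7414*n^2 - 15.8136*n + 2.7048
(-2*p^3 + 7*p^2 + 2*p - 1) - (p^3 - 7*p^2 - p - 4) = -3*p^3 + 14*p^2 + 3*p + 3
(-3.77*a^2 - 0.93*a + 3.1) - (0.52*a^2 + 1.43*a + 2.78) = -4.29*a^2 - 2.36*a + 0.32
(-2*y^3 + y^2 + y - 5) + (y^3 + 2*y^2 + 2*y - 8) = -y^3 + 3*y^2 + 3*y - 13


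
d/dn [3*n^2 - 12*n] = 6*n - 12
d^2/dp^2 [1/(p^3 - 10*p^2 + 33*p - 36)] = 2*(6*p^2 - 44*p + 81)/(p^7 - 24*p^6 + 246*p^5 - 1396*p^4 + 4737*p^3 - 9612*p^2 + 10800*p - 5184)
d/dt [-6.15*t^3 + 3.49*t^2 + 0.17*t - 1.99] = -18.45*t^2 + 6.98*t + 0.17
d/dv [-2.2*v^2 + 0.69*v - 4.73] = 0.69 - 4.4*v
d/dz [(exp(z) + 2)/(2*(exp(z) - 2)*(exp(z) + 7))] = (-exp(2*z) - 4*exp(z) - 24)*exp(z)/(2*(exp(4*z) + 10*exp(3*z) - 3*exp(2*z) - 140*exp(z) + 196))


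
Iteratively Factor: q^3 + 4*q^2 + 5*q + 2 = (q + 2)*(q^2 + 2*q + 1) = (q + 1)*(q + 2)*(q + 1)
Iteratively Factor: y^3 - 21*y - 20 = (y + 1)*(y^2 - y - 20) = (y + 1)*(y + 4)*(y - 5)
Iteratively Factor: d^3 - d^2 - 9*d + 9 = (d - 3)*(d^2 + 2*d - 3) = (d - 3)*(d + 3)*(d - 1)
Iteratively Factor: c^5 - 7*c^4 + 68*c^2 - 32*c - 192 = (c - 4)*(c^4 - 3*c^3 - 12*c^2 + 20*c + 48) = (c - 4)*(c + 2)*(c^3 - 5*c^2 - 2*c + 24) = (c - 4)*(c + 2)^2*(c^2 - 7*c + 12) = (c - 4)^2*(c + 2)^2*(c - 3)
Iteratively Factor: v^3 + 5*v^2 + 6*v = (v + 2)*(v^2 + 3*v) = (v + 2)*(v + 3)*(v)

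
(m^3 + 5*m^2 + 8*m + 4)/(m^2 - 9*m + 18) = (m^3 + 5*m^2 + 8*m + 4)/(m^2 - 9*m + 18)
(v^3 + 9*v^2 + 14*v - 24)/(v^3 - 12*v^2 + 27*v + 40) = (v^3 + 9*v^2 + 14*v - 24)/(v^3 - 12*v^2 + 27*v + 40)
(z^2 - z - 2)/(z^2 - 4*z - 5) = (z - 2)/(z - 5)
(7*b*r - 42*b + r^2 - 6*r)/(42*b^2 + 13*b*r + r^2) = (r - 6)/(6*b + r)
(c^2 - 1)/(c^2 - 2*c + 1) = (c + 1)/(c - 1)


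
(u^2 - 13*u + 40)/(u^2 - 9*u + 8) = (u - 5)/(u - 1)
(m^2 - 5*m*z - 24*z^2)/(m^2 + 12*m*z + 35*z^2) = (m^2 - 5*m*z - 24*z^2)/(m^2 + 12*m*z + 35*z^2)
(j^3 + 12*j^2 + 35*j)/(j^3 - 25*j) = (j + 7)/(j - 5)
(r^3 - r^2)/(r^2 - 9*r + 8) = r^2/(r - 8)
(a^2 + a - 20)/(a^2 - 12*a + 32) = (a + 5)/(a - 8)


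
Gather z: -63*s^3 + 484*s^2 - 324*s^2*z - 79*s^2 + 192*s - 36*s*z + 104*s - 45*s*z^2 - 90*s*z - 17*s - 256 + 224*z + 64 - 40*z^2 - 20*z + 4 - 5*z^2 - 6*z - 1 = -63*s^3 + 405*s^2 + 279*s + z^2*(-45*s - 45) + z*(-324*s^2 - 126*s + 198) - 189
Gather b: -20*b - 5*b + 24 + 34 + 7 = 65 - 25*b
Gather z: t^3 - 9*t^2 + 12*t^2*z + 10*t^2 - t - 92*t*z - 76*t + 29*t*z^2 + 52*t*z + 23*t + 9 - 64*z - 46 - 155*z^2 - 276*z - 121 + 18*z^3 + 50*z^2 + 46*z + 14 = t^3 + t^2 - 54*t + 18*z^3 + z^2*(29*t - 105) + z*(12*t^2 - 40*t - 294) - 144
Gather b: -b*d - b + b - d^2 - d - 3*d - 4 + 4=-b*d - d^2 - 4*d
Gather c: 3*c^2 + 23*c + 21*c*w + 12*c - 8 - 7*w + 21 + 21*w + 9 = 3*c^2 + c*(21*w + 35) + 14*w + 22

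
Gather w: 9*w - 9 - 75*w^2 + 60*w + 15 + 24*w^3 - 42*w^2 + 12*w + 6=24*w^3 - 117*w^2 + 81*w + 12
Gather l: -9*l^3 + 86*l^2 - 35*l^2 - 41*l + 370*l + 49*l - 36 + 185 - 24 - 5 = -9*l^3 + 51*l^2 + 378*l + 120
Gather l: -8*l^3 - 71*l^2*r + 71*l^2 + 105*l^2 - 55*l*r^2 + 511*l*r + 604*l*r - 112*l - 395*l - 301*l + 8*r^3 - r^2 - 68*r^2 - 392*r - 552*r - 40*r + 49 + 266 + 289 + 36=-8*l^3 + l^2*(176 - 71*r) + l*(-55*r^2 + 1115*r - 808) + 8*r^3 - 69*r^2 - 984*r + 640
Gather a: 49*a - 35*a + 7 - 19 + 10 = 14*a - 2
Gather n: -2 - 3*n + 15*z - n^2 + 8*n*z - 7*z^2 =-n^2 + n*(8*z - 3) - 7*z^2 + 15*z - 2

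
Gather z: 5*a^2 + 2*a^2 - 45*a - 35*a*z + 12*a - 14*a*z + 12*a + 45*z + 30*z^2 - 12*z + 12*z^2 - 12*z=7*a^2 - 21*a + 42*z^2 + z*(21 - 49*a)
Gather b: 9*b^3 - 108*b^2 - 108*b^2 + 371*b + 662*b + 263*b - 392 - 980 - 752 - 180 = 9*b^3 - 216*b^2 + 1296*b - 2304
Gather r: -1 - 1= -2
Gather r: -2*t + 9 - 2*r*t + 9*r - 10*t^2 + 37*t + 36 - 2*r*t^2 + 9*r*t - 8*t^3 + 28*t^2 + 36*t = r*(-2*t^2 + 7*t + 9) - 8*t^3 + 18*t^2 + 71*t + 45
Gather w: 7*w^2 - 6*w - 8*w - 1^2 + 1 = 7*w^2 - 14*w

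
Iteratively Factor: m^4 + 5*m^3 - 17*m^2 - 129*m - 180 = (m + 4)*(m^3 + m^2 - 21*m - 45) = (m + 3)*(m + 4)*(m^2 - 2*m - 15) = (m + 3)^2*(m + 4)*(m - 5)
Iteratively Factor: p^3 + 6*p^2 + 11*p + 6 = (p + 3)*(p^2 + 3*p + 2) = (p + 1)*(p + 3)*(p + 2)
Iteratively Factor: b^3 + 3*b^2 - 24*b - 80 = (b + 4)*(b^2 - b - 20) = (b - 5)*(b + 4)*(b + 4)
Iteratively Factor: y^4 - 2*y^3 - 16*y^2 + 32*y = (y - 2)*(y^3 - 16*y) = (y - 2)*(y + 4)*(y^2 - 4*y) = y*(y - 2)*(y + 4)*(y - 4)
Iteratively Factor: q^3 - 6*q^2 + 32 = (q + 2)*(q^2 - 8*q + 16) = (q - 4)*(q + 2)*(q - 4)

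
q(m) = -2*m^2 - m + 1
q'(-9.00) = 35.00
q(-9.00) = -152.00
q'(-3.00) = 11.00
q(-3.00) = -14.00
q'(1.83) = -8.32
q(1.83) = -7.53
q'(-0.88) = 2.52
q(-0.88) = 0.33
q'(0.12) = -1.48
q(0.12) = 0.85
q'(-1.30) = 4.20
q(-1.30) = -1.08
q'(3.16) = -13.64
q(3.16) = -22.13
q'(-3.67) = 13.68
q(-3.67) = -22.27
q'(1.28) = -6.12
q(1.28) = -3.56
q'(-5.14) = 19.56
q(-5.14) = -46.70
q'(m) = -4*m - 1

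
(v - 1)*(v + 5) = v^2 + 4*v - 5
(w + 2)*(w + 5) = w^2 + 7*w + 10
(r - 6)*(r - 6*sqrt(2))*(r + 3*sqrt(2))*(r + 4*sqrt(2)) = r^4 - 6*r^3 + sqrt(2)*r^3 - 60*r^2 - 6*sqrt(2)*r^2 - 144*sqrt(2)*r + 360*r + 864*sqrt(2)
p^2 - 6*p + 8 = (p - 4)*(p - 2)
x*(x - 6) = x^2 - 6*x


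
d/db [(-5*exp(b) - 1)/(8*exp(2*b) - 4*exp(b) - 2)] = (20*exp(2*b) + 8*exp(b) + 3)*exp(b)/(2*(16*exp(4*b) - 16*exp(3*b) - 4*exp(2*b) + 4*exp(b) + 1))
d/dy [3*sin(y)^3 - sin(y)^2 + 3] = (9*sin(y) - 2)*sin(y)*cos(y)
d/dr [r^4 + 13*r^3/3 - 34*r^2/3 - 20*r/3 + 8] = 4*r^3 + 13*r^2 - 68*r/3 - 20/3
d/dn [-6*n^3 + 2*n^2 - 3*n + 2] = -18*n^2 + 4*n - 3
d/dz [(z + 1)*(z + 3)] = 2*z + 4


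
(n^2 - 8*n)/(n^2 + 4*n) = (n - 8)/(n + 4)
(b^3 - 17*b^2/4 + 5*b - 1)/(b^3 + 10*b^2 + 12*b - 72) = (4*b^2 - 9*b + 2)/(4*(b^2 + 12*b + 36))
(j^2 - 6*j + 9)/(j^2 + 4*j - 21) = (j - 3)/(j + 7)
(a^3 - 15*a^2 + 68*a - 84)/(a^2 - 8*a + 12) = a - 7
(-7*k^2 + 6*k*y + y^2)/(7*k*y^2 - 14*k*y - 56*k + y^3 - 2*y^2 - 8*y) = (-k + y)/(y^2 - 2*y - 8)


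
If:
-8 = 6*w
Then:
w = -4/3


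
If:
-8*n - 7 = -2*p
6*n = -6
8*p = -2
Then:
No Solution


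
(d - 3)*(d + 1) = d^2 - 2*d - 3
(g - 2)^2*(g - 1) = g^3 - 5*g^2 + 8*g - 4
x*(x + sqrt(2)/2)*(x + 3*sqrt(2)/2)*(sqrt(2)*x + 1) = sqrt(2)*x^4 + 5*x^3 + 7*sqrt(2)*x^2/2 + 3*x/2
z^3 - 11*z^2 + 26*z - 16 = (z - 8)*(z - 2)*(z - 1)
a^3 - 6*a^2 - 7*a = a*(a - 7)*(a + 1)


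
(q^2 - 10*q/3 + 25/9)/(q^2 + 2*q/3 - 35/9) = (3*q - 5)/(3*q + 7)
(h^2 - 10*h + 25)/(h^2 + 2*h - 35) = (h - 5)/(h + 7)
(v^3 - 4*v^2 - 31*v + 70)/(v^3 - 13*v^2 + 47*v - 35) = (v^2 + 3*v - 10)/(v^2 - 6*v + 5)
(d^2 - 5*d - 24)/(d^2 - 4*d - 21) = (d - 8)/(d - 7)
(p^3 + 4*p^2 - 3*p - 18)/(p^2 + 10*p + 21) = (p^2 + p - 6)/(p + 7)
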